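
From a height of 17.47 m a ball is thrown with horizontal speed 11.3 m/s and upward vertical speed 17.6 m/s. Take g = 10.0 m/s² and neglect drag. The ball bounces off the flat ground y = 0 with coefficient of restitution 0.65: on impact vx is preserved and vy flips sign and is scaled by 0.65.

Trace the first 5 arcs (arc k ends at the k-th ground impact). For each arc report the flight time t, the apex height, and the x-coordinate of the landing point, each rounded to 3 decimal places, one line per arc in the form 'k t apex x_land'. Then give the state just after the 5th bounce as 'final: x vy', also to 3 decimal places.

Arc 1: start y=17.470, vy=17.600 → t=4.327, apex=32.958, x_land=48.900, impact vy=-25.674
  bounce: vy ← 0.65·25.674 = 16.688
Arc 2: start y=0.000, vy=16.688 → t=3.338, apex=13.925, x_land=86.615, impact vy=-16.688
  bounce: vy ← 0.65·16.688 = 10.847
Arc 3: start y=0.000, vy=10.847 → t=2.169, apex=5.883, x_land=111.130, impact vy=-10.847
  bounce: vy ← 0.65·10.847 = 7.051
Arc 4: start y=0.000, vy=7.051 → t=1.410, apex=2.486, x_land=127.065, impact vy=-7.051
  bounce: vy ← 0.65·7.051 = 4.583
Arc 5: start y=0.000, vy=4.583 → t=0.917, apex=1.050, x_land=137.422, impact vy=-4.583
  bounce: vy ← 0.65·4.583 = 2.979

1 4.327 32.958 48.900
2 3.338 13.925 86.615
3 2.169 5.883 111.130
4 1.410 2.486 127.065
5 0.917 1.050 137.422
final: 137.422 2.979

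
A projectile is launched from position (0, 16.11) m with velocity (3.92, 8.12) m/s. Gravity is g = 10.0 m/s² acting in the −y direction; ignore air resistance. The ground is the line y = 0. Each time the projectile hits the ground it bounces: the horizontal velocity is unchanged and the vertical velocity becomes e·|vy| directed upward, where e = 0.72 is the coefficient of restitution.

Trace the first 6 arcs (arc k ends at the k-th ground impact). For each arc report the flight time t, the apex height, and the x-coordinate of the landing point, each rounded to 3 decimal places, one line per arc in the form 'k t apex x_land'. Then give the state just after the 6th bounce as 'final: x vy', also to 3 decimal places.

1 2.782 19.407 10.906
2 2.837 10.060 22.027
3 2.043 5.215 30.034
4 1.471 2.704 35.799
5 1.059 1.402 39.950
6 0.762 0.727 42.938
final: 42.938 2.745

Arc 1: start y=16.110, vy=8.120 → t=2.782, apex=19.407, x_land=10.906, impact vy=-19.701
  bounce: vy ← 0.72·19.701 = 14.185
Arc 2: start y=0.000, vy=14.185 → t=2.837, apex=10.060, x_land=22.027, impact vy=-14.185
  bounce: vy ← 0.72·14.185 = 10.213
Arc 3: start y=0.000, vy=10.213 → t=2.043, apex=5.215, x_land=30.034, impact vy=-10.213
  bounce: vy ← 0.72·10.213 = 7.353
Arc 4: start y=0.000, vy=7.353 → t=1.471, apex=2.704, x_land=35.799, impact vy=-7.353
  bounce: vy ← 0.72·7.353 = 5.294
Arc 5: start y=0.000, vy=5.294 → t=1.059, apex=1.402, x_land=39.950, impact vy=-5.294
  bounce: vy ← 0.72·5.294 = 3.812
Arc 6: start y=0.000, vy=3.812 → t=0.762, apex=0.727, x_land=42.938, impact vy=-3.812
  bounce: vy ← 0.72·3.812 = 2.745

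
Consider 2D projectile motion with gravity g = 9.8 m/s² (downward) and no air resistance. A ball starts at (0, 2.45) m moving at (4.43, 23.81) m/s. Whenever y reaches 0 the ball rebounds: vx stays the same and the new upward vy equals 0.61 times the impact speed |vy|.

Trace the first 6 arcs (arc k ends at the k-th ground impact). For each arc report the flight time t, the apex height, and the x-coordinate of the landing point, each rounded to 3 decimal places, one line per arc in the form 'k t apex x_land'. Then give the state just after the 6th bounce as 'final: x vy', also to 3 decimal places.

Arc 1: start y=2.450, vy=23.810 → t=4.960, apex=31.374, x_land=21.973, impact vy=-24.798
  bounce: vy ← 0.61·24.798 = 15.127
Arc 2: start y=0.000, vy=15.127 → t=3.087, apex=11.674, x_land=35.649, impact vy=-15.127
  bounce: vy ← 0.61·15.127 = 9.227
Arc 3: start y=0.000, vy=9.227 → t=1.883, apex=4.344, x_land=43.991, impact vy=-9.227
  bounce: vy ← 0.61·9.227 = 5.629
Arc 4: start y=0.000, vy=5.629 → t=1.149, apex=1.616, x_land=49.080, impact vy=-5.629
  bounce: vy ← 0.61·5.629 = 3.433
Arc 5: start y=0.000, vy=3.433 → t=0.701, apex=0.601, x_land=52.184, impact vy=-3.433
  bounce: vy ← 0.61·3.433 = 2.094
Arc 6: start y=0.000, vy=2.094 → t=0.427, apex=0.224, x_land=54.077, impact vy=-2.094
  bounce: vy ← 0.61·2.094 = 1.278

1 4.960 31.374 21.973
2 3.087 11.674 35.649
3 1.883 4.344 43.991
4 1.149 1.616 49.080
5 0.701 0.601 52.184
6 0.427 0.224 54.077
final: 54.077 1.278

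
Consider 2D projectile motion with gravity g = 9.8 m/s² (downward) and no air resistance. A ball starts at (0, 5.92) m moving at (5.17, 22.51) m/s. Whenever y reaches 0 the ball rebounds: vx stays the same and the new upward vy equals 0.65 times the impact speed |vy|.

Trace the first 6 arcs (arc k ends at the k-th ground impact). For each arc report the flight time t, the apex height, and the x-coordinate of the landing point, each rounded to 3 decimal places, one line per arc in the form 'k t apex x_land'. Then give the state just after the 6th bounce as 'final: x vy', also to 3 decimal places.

1 4.843 31.772 25.040
2 3.310 13.424 42.154
3 2.152 5.672 53.279
4 1.399 2.396 60.509
5 0.909 1.012 65.209
6 0.591 0.428 68.264
final: 68.264 1.882

Arc 1: start y=5.920, vy=22.510 → t=4.843, apex=31.772, x_land=25.040, impact vy=-24.955
  bounce: vy ← 0.65·24.955 = 16.220
Arc 2: start y=0.000, vy=16.220 → t=3.310, apex=13.424, x_land=42.154, impact vy=-16.220
  bounce: vy ← 0.65·16.220 = 10.543
Arc 3: start y=0.000, vy=10.543 → t=2.152, apex=5.672, x_land=53.279, impact vy=-10.543
  bounce: vy ← 0.65·10.543 = 6.853
Arc 4: start y=0.000, vy=6.853 → t=1.399, apex=2.396, x_land=60.509, impact vy=-6.853
  bounce: vy ← 0.65·6.853 = 4.455
Arc 5: start y=0.000, vy=4.455 → t=0.909, apex=1.012, x_land=65.209, impact vy=-4.455
  bounce: vy ← 0.65·4.455 = 2.895
Arc 6: start y=0.000, vy=2.895 → t=0.591, apex=0.428, x_land=68.264, impact vy=-2.895
  bounce: vy ← 0.65·2.895 = 1.882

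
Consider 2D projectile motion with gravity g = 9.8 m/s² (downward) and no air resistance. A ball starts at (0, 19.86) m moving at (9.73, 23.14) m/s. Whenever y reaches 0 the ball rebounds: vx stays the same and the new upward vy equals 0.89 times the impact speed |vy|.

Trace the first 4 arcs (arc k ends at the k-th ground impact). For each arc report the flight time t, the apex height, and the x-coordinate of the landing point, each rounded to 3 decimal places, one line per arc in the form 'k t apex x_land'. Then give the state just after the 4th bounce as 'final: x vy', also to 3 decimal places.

Arc 1: start y=19.860, vy=23.140 → t=5.464, apex=47.179, x_land=53.167, impact vy=-30.409
  bounce: vy ← 0.89·30.409 = 27.064
Arc 2: start y=0.000, vy=27.064 → t=5.523, apex=37.371, x_land=106.908, impact vy=-27.064
  bounce: vy ← 0.89·27.064 = 24.087
Arc 3: start y=0.000, vy=24.087 → t=4.916, apex=29.601, x_land=154.738, impact vy=-24.087
  bounce: vy ← 0.89·24.087 = 21.437
Arc 4: start y=0.000, vy=21.437 → t=4.375, apex=23.447, x_land=197.307, impact vy=-21.437
  bounce: vy ← 0.89·21.437 = 19.079

1 5.464 47.179 53.167
2 5.523 37.371 106.908
3 4.916 29.601 154.738
4 4.375 23.447 197.307
final: 197.307 19.079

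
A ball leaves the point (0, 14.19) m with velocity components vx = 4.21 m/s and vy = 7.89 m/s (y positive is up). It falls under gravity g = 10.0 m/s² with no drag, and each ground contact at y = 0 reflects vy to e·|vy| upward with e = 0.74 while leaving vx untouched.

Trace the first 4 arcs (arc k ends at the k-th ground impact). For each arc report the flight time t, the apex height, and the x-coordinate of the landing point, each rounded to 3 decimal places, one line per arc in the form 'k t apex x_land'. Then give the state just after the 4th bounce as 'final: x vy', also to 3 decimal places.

Arc 1: start y=14.190, vy=7.890 → t=2.649, apex=17.303, x_land=11.153, impact vy=-18.602
  bounce: vy ← 0.74·18.602 = 13.766
Arc 2: start y=0.000, vy=13.766 → t=2.753, apex=9.475, x_land=22.744, impact vy=-13.766
  bounce: vy ← 0.74·13.766 = 10.187
Arc 3: start y=0.000, vy=10.187 → t=2.037, apex=5.188, x_land=31.321, impact vy=-10.187
  bounce: vy ← 0.74·10.187 = 7.538
Arc 4: start y=0.000, vy=7.538 → t=1.508, apex=2.841, x_land=37.669, impact vy=-7.538
  bounce: vy ← 0.74·7.538 = 5.578

1 2.649 17.303 11.153
2 2.753 9.475 22.744
3 2.037 5.188 31.321
4 1.508 2.841 37.669
final: 37.669 5.578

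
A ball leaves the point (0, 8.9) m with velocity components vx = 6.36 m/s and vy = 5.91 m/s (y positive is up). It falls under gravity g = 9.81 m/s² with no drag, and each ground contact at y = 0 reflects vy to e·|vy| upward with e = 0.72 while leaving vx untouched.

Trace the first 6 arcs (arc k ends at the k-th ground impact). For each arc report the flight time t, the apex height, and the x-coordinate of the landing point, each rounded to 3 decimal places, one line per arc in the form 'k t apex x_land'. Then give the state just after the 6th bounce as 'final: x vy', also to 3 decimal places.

1 2.078 10.680 13.216
2 2.125 5.537 26.731
3 1.530 2.870 36.461
4 1.102 1.488 43.467
5 0.793 0.771 48.511
6 0.571 0.400 52.143
final: 52.143 2.017

Arc 1: start y=8.900, vy=5.910 → t=2.078, apex=10.680, x_land=13.216, impact vy=-14.476
  bounce: vy ← 0.72·14.476 = 10.423
Arc 2: start y=0.000, vy=10.423 → t=2.125, apex=5.537, x_land=26.731, impact vy=-10.423
  bounce: vy ← 0.72·10.423 = 7.504
Arc 3: start y=0.000, vy=7.504 → t=1.530, apex=2.870, x_land=36.461, impact vy=-7.504
  bounce: vy ← 0.72·7.504 = 5.403
Arc 4: start y=0.000, vy=5.403 → t=1.102, apex=1.488, x_land=43.467, impact vy=-5.403
  bounce: vy ← 0.72·5.403 = 3.890
Arc 5: start y=0.000, vy=3.890 → t=0.793, apex=0.771, x_land=48.511, impact vy=-3.890
  bounce: vy ← 0.72·3.890 = 2.801
Arc 6: start y=0.000, vy=2.801 → t=0.571, apex=0.400, x_land=52.143, impact vy=-2.801
  bounce: vy ← 0.72·2.801 = 2.017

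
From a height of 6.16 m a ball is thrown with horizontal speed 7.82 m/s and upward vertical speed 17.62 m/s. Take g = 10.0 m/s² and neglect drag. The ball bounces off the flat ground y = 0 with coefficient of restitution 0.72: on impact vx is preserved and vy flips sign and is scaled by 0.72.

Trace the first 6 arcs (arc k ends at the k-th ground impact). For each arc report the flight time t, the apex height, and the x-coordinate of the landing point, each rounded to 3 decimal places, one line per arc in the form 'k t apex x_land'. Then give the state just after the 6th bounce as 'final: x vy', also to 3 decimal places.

Arc 1: start y=6.160, vy=17.620 → t=3.844, apex=21.683, x_land=30.064, impact vy=-20.825
  bounce: vy ← 0.72·20.825 = 14.994
Arc 2: start y=0.000, vy=14.994 → t=2.999, apex=11.241, x_land=53.514, impact vy=-14.994
  bounce: vy ← 0.72·14.994 = 10.795
Arc 3: start y=0.000, vy=10.795 → t=2.159, apex=5.827, x_land=70.398, impact vy=-10.795
  bounce: vy ← 0.72·10.795 = 7.773
Arc 4: start y=0.000, vy=7.773 → t=1.555, apex=3.021, x_land=82.555, impact vy=-7.773
  bounce: vy ← 0.72·7.773 = 5.596
Arc 5: start y=0.000, vy=5.596 → t=1.119, apex=1.566, x_land=91.307, impact vy=-5.596
  bounce: vy ← 0.72·5.596 = 4.029
Arc 6: start y=0.000, vy=4.029 → t=0.806, apex=0.812, x_land=97.609, impact vy=-4.029
  bounce: vy ← 0.72·4.029 = 2.901

1 3.844 21.683 30.064
2 2.999 11.241 53.514
3 2.159 5.827 70.398
4 1.555 3.021 82.555
5 1.119 1.566 91.307
6 0.806 0.812 97.609
final: 97.609 2.901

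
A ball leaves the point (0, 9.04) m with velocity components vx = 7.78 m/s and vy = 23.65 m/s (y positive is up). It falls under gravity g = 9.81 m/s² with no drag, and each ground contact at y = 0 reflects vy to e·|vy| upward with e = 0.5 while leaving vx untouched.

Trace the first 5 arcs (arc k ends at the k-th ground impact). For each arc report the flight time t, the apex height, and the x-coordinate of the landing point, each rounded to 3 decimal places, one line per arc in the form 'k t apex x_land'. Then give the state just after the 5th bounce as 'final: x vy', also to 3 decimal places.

Arc 1: start y=9.040, vy=23.650 → t=5.178, apex=37.548, x_land=40.282, impact vy=-27.142
  bounce: vy ← 0.5·27.142 = 13.571
Arc 2: start y=0.000, vy=13.571 → t=2.767, apex=9.387, x_land=61.807, impact vy=-13.571
  bounce: vy ← 0.5·13.571 = 6.785
Arc 3: start y=0.000, vy=6.785 → t=1.383, apex=2.347, x_land=72.570, impact vy=-6.785
  bounce: vy ← 0.5·6.785 = 3.393
Arc 4: start y=0.000, vy=3.393 → t=0.692, apex=0.587, x_land=77.951, impact vy=-3.393
  bounce: vy ← 0.5·3.393 = 1.696
Arc 5: start y=0.000, vy=1.696 → t=0.346, apex=0.147, x_land=80.642, impact vy=-1.696
  bounce: vy ← 0.5·1.696 = 0.848

1 5.178 37.548 40.282
2 2.767 9.387 61.807
3 1.383 2.347 72.570
4 0.692 0.587 77.951
5 0.346 0.147 80.642
final: 80.642 0.848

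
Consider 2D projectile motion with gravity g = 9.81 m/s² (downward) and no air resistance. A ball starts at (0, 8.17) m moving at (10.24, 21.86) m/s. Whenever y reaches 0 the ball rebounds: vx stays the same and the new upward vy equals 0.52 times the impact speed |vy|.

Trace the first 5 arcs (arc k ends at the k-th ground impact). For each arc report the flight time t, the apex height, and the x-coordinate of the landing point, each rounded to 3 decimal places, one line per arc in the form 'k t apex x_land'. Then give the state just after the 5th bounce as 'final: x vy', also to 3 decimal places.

1 4.803 32.526 49.187
2 2.678 8.795 76.611
3 1.393 2.378 90.871
4 0.724 0.643 98.287
5 0.377 0.174 102.143
final: 102.143 0.960

Arc 1: start y=8.170, vy=21.860 → t=4.803, apex=32.526, x_land=49.187, impact vy=-25.262
  bounce: vy ← 0.52·25.262 = 13.136
Arc 2: start y=0.000, vy=13.136 → t=2.678, apex=8.795, x_land=76.611, impact vy=-13.136
  bounce: vy ← 0.52·13.136 = 6.831
Arc 3: start y=0.000, vy=6.831 → t=1.393, apex=2.378, x_land=90.871, impact vy=-6.831
  bounce: vy ← 0.52·6.831 = 3.552
Arc 4: start y=0.000, vy=3.552 → t=0.724, apex=0.643, x_land=98.287, impact vy=-3.552
  bounce: vy ← 0.52·3.552 = 1.847
Arc 5: start y=0.000, vy=1.847 → t=0.377, apex=0.174, x_land=102.143, impact vy=-1.847
  bounce: vy ← 0.52·1.847 = 0.960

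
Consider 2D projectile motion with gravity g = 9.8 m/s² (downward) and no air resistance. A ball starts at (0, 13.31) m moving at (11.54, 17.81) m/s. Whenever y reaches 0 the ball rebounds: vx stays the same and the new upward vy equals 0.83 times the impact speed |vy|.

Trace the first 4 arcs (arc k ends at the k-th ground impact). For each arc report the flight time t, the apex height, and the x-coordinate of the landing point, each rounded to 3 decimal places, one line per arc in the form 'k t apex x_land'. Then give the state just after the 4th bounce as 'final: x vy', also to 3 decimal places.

1 4.271 29.493 49.284
2 4.073 20.318 96.282
3 3.380 13.997 135.290
4 2.806 9.643 167.667
final: 167.667 11.410

Arc 1: start y=13.310, vy=17.810 → t=4.271, apex=29.493, x_land=49.284, impact vy=-24.043
  bounce: vy ← 0.83·24.043 = 19.956
Arc 2: start y=0.000, vy=19.956 → t=4.073, apex=20.318, x_land=96.282, impact vy=-19.956
  bounce: vy ← 0.83·19.956 = 16.563
Arc 3: start y=0.000, vy=16.563 → t=3.380, apex=13.997, x_land=135.290, impact vy=-16.563
  bounce: vy ← 0.83·16.563 = 13.748
Arc 4: start y=0.000, vy=13.748 → t=2.806, apex=9.643, x_land=167.667, impact vy=-13.748
  bounce: vy ← 0.83·13.748 = 11.410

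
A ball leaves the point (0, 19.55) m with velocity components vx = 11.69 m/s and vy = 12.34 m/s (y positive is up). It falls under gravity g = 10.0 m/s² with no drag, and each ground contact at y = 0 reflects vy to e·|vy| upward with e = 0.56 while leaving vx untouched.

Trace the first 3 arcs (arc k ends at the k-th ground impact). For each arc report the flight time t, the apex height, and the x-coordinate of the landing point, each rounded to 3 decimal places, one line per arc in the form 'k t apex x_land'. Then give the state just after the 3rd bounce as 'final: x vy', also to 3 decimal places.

Arc 1: start y=19.550, vy=12.340 → t=3.565, apex=27.164, x_land=41.673, impact vy=-23.308
  bounce: vy ← 0.56·23.308 = 13.053
Arc 2: start y=0.000, vy=13.053 → t=2.611, apex=8.519, x_land=72.190, impact vy=-13.053
  bounce: vy ← 0.56·13.053 = 7.309
Arc 3: start y=0.000, vy=7.309 → t=1.462, apex=2.671, x_land=89.279, impact vy=-7.309
  bounce: vy ← 0.56·7.309 = 4.093

1 3.565 27.164 41.673
2 2.611 8.519 72.190
3 1.462 2.671 89.279
final: 89.279 4.093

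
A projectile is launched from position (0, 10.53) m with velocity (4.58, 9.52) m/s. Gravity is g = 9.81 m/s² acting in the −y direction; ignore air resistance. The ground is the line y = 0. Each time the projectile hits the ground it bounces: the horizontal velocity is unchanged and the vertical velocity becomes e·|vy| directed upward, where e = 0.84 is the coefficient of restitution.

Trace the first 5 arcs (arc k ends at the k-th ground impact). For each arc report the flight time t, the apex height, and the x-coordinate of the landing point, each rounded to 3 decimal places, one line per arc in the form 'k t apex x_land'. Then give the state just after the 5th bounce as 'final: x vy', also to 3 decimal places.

Arc 1: start y=10.530, vy=9.520 → t=2.728, apex=15.149, x_land=12.494, impact vy=-17.240
  bounce: vy ← 0.84·17.240 = 14.482
Arc 2: start y=0.000, vy=14.482 → t=2.952, apex=10.689, x_land=26.016, impact vy=-14.482
  bounce: vy ← 0.84·14.482 = 12.165
Arc 3: start y=0.000, vy=12.165 → t=2.480, apex=7.542, x_land=37.375, impact vy=-12.165
  bounce: vy ← 0.84·12.165 = 10.218
Arc 4: start y=0.000, vy=10.218 → t=2.083, apex=5.322, x_land=46.916, impact vy=-10.218
  bounce: vy ← 0.84·10.218 = 8.583
Arc 5: start y=0.000, vy=8.583 → t=1.750, apex=3.755, x_land=54.931, impact vy=-8.583
  bounce: vy ← 0.84·8.583 = 7.210

1 2.728 15.149 12.494
2 2.952 10.689 26.016
3 2.480 7.542 37.375
4 2.083 5.322 46.916
5 1.750 3.755 54.931
final: 54.931 7.210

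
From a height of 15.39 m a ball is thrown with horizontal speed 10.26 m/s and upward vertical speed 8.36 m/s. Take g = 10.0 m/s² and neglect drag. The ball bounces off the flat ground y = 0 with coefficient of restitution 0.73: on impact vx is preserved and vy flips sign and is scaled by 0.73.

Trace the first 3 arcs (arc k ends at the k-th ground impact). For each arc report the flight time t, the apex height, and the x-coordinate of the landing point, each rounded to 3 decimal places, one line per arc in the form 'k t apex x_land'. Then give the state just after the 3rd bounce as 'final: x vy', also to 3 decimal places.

Arc 1: start y=15.390, vy=8.360 → t=2.779, apex=18.884, x_land=28.517, impact vy=-19.434
  bounce: vy ← 0.73·19.434 = 14.187
Arc 2: start y=0.000, vy=14.187 → t=2.837, apex=10.064, x_land=57.629, impact vy=-14.187
  bounce: vy ← 0.73·14.187 = 10.357
Arc 3: start y=0.000, vy=10.357 → t=2.071, apex=5.363, x_land=78.880, impact vy=-10.357
  bounce: vy ← 0.73·10.357 = 7.560

1 2.779 18.884 28.517
2 2.837 10.064 57.629
3 2.071 5.363 78.880
final: 78.880 7.560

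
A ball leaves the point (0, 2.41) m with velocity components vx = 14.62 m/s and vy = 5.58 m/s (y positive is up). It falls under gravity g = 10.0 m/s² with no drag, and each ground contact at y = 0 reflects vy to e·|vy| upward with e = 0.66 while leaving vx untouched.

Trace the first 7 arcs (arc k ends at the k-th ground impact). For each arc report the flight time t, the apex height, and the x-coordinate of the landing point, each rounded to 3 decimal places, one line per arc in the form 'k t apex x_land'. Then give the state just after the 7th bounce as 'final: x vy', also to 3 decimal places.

1 1.449 3.967 21.180
2 1.176 1.728 38.369
3 0.776 0.753 49.714
4 0.512 0.328 57.202
5 0.338 0.143 62.144
6 0.223 0.062 65.405
7 0.147 0.027 67.558
final: 67.558 0.486

Arc 1: start y=2.410, vy=5.580 → t=1.449, apex=3.967, x_land=21.180, impact vy=-8.907
  bounce: vy ← 0.66·8.907 = 5.879
Arc 2: start y=0.000, vy=5.879 → t=1.176, apex=1.728, x_land=38.369, impact vy=-5.879
  bounce: vy ← 0.66·5.879 = 3.880
Arc 3: start y=0.000, vy=3.880 → t=0.776, apex=0.753, x_land=49.714, impact vy=-3.880
  bounce: vy ← 0.66·3.880 = 2.561
Arc 4: start y=0.000, vy=2.561 → t=0.512, apex=0.328, x_land=57.202, impact vy=-2.561
  bounce: vy ← 0.66·2.561 = 1.690
Arc 5: start y=0.000, vy=1.690 → t=0.338, apex=0.143, x_land=62.144, impact vy=-1.690
  bounce: vy ← 0.66·1.690 = 1.115
Arc 6: start y=0.000, vy=1.115 → t=0.223, apex=0.062, x_land=65.405, impact vy=-1.115
  bounce: vy ← 0.66·1.115 = 0.736
Arc 7: start y=0.000, vy=0.736 → t=0.147, apex=0.027, x_land=67.558, impact vy=-0.736
  bounce: vy ← 0.66·0.736 = 0.486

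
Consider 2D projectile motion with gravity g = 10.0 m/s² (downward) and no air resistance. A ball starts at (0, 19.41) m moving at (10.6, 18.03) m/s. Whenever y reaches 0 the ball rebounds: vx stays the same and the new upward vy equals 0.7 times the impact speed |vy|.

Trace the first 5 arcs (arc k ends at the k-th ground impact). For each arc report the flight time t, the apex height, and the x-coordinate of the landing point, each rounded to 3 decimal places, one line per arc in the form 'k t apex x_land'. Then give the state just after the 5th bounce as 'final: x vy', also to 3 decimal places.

1 4.474 35.664 47.422
2 3.739 17.475 87.055
3 2.617 8.563 114.799
4 1.832 4.196 134.219
5 1.282 2.056 147.814
final: 147.814 4.489

Arc 1: start y=19.410, vy=18.030 → t=4.474, apex=35.664, x_land=47.422, impact vy=-26.707
  bounce: vy ← 0.7·26.707 = 18.695
Arc 2: start y=0.000, vy=18.695 → t=3.739, apex=17.475, x_land=87.055, impact vy=-18.695
  bounce: vy ← 0.7·18.695 = 13.087
Arc 3: start y=0.000, vy=13.087 → t=2.617, apex=8.563, x_land=114.799, impact vy=-13.087
  bounce: vy ← 0.7·13.087 = 9.161
Arc 4: start y=0.000, vy=9.161 → t=1.832, apex=4.196, x_land=134.219, impact vy=-9.161
  bounce: vy ← 0.7·9.161 = 6.412
Arc 5: start y=0.000, vy=6.412 → t=1.282, apex=2.056, x_land=147.814, impact vy=-6.412
  bounce: vy ← 0.7·6.412 = 4.489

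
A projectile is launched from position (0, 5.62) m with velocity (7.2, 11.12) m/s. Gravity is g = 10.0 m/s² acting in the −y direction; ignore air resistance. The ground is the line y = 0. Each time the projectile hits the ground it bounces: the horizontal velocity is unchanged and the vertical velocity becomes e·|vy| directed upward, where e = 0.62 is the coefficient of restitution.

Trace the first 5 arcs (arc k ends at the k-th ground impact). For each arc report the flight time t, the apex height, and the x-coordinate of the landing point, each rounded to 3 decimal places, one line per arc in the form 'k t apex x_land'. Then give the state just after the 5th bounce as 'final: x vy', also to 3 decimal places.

Arc 1: start y=5.620, vy=11.120 → t=2.648, apex=11.803, x_land=19.069, impact vy=-15.364
  bounce: vy ← 0.62·15.364 = 9.526
Arc 2: start y=0.000, vy=9.526 → t=1.905, apex=4.537, x_land=32.786, impact vy=-9.526
  bounce: vy ← 0.62·9.526 = 5.906
Arc 3: start y=0.000, vy=5.906 → t=1.181, apex=1.744, x_land=41.290, impact vy=-5.906
  bounce: vy ← 0.62·5.906 = 3.662
Arc 4: start y=0.000, vy=3.662 → t=0.732, apex=0.670, x_land=46.563, impact vy=-3.662
  bounce: vy ← 0.62·3.662 = 2.270
Arc 5: start y=0.000, vy=2.270 → t=0.454, apex=0.258, x_land=49.832, impact vy=-2.270
  bounce: vy ← 0.62·2.270 = 1.408

1 2.648 11.803 19.069
2 1.905 4.537 32.786
3 1.181 1.744 41.290
4 0.732 0.670 46.563
5 0.454 0.258 49.832
final: 49.832 1.408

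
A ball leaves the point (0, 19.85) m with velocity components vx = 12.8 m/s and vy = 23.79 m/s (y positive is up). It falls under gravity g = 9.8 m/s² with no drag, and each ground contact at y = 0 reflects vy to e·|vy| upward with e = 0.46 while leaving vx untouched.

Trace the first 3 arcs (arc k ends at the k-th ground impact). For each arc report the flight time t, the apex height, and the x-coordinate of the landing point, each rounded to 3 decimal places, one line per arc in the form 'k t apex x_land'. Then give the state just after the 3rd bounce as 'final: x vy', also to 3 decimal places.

Arc 1: start y=19.850, vy=23.790 → t=5.581, apex=48.726, x_land=71.436, impact vy=-30.903
  bounce: vy ← 0.46·30.903 = 14.216
Arc 2: start y=0.000, vy=14.216 → t=2.901, apex=10.310, x_land=108.571, impact vy=-14.216
  bounce: vy ← 0.46·14.216 = 6.539
Arc 3: start y=0.000, vy=6.539 → t=1.335, apex=2.182, x_land=125.653, impact vy=-6.539
  bounce: vy ← 0.46·6.539 = 3.008

1 5.581 48.726 71.436
2 2.901 10.310 108.571
3 1.335 2.182 125.653
final: 125.653 3.008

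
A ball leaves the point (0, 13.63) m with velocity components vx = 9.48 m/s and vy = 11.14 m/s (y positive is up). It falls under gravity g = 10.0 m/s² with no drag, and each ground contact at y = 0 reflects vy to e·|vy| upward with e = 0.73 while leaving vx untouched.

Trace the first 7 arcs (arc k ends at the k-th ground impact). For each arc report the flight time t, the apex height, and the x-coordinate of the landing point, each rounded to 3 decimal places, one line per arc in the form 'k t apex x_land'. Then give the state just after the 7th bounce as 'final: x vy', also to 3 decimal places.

Arc 1: start y=13.630, vy=11.140 → t=3.106, apex=19.835, x_land=29.442, impact vy=-19.917
  bounce: vy ← 0.73·19.917 = 14.540
Arc 2: start y=0.000, vy=14.540 → t=2.908, apex=10.570, x_land=57.010, impact vy=-14.540
  bounce: vy ← 0.73·14.540 = 10.614
Arc 3: start y=0.000, vy=10.614 → t=2.123, apex=5.633, x_land=77.134, impact vy=-10.614
  bounce: vy ← 0.73·10.614 = 7.748
Arc 4: start y=0.000, vy=7.748 → t=1.550, apex=3.002, x_land=91.824, impact vy=-7.748
  bounce: vy ← 0.73·7.748 = 5.656
Arc 5: start y=0.000, vy=5.656 → t=1.131, apex=1.600, x_land=102.548, impact vy=-5.656
  bounce: vy ← 0.73·5.656 = 4.129
Arc 6: start y=0.000, vy=4.129 → t=0.826, apex=0.852, x_land=110.377, impact vy=-4.129
  bounce: vy ← 0.73·4.129 = 3.014
Arc 7: start y=0.000, vy=3.014 → t=0.603, apex=0.454, x_land=116.092, impact vy=-3.014
  bounce: vy ← 0.73·3.014 = 2.200

1 3.106 19.835 29.442
2 2.908 10.570 57.010
3 2.123 5.633 77.134
4 1.550 3.002 91.824
5 1.131 1.600 102.548
6 0.826 0.852 110.377
7 0.603 0.454 116.092
final: 116.092 2.200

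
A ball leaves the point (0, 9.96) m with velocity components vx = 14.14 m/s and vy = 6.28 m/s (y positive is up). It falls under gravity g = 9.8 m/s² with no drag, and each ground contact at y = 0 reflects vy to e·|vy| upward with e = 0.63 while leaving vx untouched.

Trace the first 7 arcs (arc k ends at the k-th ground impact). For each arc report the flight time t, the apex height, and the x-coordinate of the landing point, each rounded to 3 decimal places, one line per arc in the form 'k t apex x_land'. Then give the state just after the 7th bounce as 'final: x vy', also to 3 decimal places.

1 2.204 11.972 31.163
2 1.970 4.752 59.012
3 1.241 1.886 76.557
4 0.782 0.749 87.610
5 0.492 0.297 94.574
6 0.310 0.118 98.961
7 0.195 0.047 101.725
final: 101.725 0.603

Arc 1: start y=9.960, vy=6.280 → t=2.204, apex=11.972, x_land=31.163, impact vy=-15.318
  bounce: vy ← 0.63·15.318 = 9.651
Arc 2: start y=0.000, vy=9.651 → t=1.970, apex=4.752, x_land=59.012, impact vy=-9.651
  bounce: vy ← 0.63·9.651 = 6.080
Arc 3: start y=0.000, vy=6.080 → t=1.241, apex=1.886, x_land=76.557, impact vy=-6.080
  bounce: vy ← 0.63·6.080 = 3.830
Arc 4: start y=0.000, vy=3.830 → t=0.782, apex=0.749, x_land=87.610, impact vy=-3.830
  bounce: vy ← 0.63·3.830 = 2.413
Arc 5: start y=0.000, vy=2.413 → t=0.492, apex=0.297, x_land=94.574, impact vy=-2.413
  bounce: vy ← 0.63·2.413 = 1.520
Arc 6: start y=0.000, vy=1.520 → t=0.310, apex=0.118, x_land=98.961, impact vy=-1.520
  bounce: vy ← 0.63·1.520 = 0.958
Arc 7: start y=0.000, vy=0.958 → t=0.195, apex=0.047, x_land=101.725, impact vy=-0.958
  bounce: vy ← 0.63·0.958 = 0.603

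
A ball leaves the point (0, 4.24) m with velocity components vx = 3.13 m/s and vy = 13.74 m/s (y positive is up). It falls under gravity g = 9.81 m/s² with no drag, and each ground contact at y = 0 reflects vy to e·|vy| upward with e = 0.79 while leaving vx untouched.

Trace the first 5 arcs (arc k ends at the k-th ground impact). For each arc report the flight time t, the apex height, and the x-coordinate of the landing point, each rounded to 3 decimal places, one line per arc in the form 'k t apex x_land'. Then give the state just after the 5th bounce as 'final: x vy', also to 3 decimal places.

1 3.082 13.862 9.646
2 2.656 8.651 17.960
3 2.098 5.399 24.527
4 1.658 3.370 29.716
5 1.310 2.103 33.815
final: 33.815 5.075

Arc 1: start y=4.240, vy=13.740 → t=3.082, apex=13.862, x_land=9.646, impact vy=-16.492
  bounce: vy ← 0.79·16.492 = 13.028
Arc 2: start y=0.000, vy=13.028 → t=2.656, apex=8.651, x_land=17.960, impact vy=-13.028
  bounce: vy ← 0.79·13.028 = 10.292
Arc 3: start y=0.000, vy=10.292 → t=2.098, apex=5.399, x_land=24.527, impact vy=-10.292
  bounce: vy ← 0.79·10.292 = 8.131
Arc 4: start y=0.000, vy=8.131 → t=1.658, apex=3.370, x_land=29.716, impact vy=-8.131
  bounce: vy ← 0.79·8.131 = 6.424
Arc 5: start y=0.000, vy=6.424 → t=1.310, apex=2.103, x_land=33.815, impact vy=-6.424
  bounce: vy ← 0.79·6.424 = 5.075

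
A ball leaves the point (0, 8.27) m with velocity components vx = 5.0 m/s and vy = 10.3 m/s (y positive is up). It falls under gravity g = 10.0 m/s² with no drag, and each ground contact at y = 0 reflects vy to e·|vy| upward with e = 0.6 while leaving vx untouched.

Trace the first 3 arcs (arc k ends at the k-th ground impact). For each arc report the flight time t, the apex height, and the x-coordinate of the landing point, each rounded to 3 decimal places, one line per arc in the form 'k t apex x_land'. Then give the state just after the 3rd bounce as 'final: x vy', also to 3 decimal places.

Arc 1: start y=8.270, vy=10.300 → t=2.678, apex=13.575, x_land=13.388, impact vy=-16.477
  bounce: vy ← 0.6·16.477 = 9.886
Arc 2: start y=0.000, vy=9.886 → t=1.977, apex=4.887, x_land=23.275, impact vy=-9.886
  bounce: vy ← 0.6·9.886 = 5.932
Arc 3: start y=0.000, vy=5.932 → t=1.186, apex=1.759, x_land=29.206, impact vy=-5.932
  bounce: vy ← 0.6·5.932 = 3.559

1 2.678 13.575 13.388
2 1.977 4.887 23.275
3 1.186 1.759 29.206
final: 29.206 3.559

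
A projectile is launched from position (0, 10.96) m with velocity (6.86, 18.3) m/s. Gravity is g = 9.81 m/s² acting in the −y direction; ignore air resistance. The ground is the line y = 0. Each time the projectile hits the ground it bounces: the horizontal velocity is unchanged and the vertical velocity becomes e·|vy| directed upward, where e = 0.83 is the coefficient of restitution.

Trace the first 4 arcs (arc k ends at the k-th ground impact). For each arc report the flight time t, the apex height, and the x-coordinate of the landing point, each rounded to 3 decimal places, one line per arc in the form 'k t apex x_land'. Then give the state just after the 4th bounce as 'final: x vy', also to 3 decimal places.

1 4.256 28.029 29.196
2 3.968 19.309 56.417
3 3.294 13.302 79.011
4 2.734 9.164 97.764
final: 97.764 11.129

Arc 1: start y=10.960, vy=18.300 → t=4.256, apex=28.029, x_land=29.196, impact vy=-23.450
  bounce: vy ← 0.83·23.450 = 19.464
Arc 2: start y=0.000, vy=19.464 → t=3.968, apex=19.309, x_land=56.417, impact vy=-19.464
  bounce: vy ← 0.83·19.464 = 16.155
Arc 3: start y=0.000, vy=16.155 → t=3.294, apex=13.302, x_land=79.011, impact vy=-16.155
  bounce: vy ← 0.83·16.155 = 13.409
Arc 4: start y=0.000, vy=13.409 → t=2.734, apex=9.164, x_land=97.764, impact vy=-13.409
  bounce: vy ← 0.83·13.409 = 11.129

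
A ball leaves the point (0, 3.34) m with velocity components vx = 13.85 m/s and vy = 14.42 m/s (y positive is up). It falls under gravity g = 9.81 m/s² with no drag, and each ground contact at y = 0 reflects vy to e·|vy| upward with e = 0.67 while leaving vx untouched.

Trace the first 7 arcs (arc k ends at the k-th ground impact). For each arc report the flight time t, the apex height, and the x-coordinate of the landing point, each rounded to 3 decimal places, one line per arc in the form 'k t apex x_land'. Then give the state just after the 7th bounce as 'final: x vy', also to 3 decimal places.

1 3.156 13.938 43.706
2 2.259 6.257 74.991
3 1.513 2.809 95.952
4 1.014 1.261 109.996
5 0.679 0.566 119.405
6 0.455 0.254 125.709
7 0.305 0.114 129.933
final: 129.933 1.002

Arc 1: start y=3.340, vy=14.420 → t=3.156, apex=13.938, x_land=43.706, impact vy=-16.537
  bounce: vy ← 0.67·16.537 = 11.080
Arc 2: start y=0.000, vy=11.080 → t=2.259, apex=6.257, x_land=74.991, impact vy=-11.080
  bounce: vy ← 0.67·11.080 = 7.423
Arc 3: start y=0.000, vy=7.423 → t=1.513, apex=2.809, x_land=95.952, impact vy=-7.423
  bounce: vy ← 0.67·7.423 = 4.974
Arc 4: start y=0.000, vy=4.974 → t=1.014, apex=1.261, x_land=109.996, impact vy=-4.974
  bounce: vy ← 0.67·4.974 = 3.332
Arc 5: start y=0.000, vy=3.332 → t=0.679, apex=0.566, x_land=119.405, impact vy=-3.332
  bounce: vy ← 0.67·3.332 = 2.233
Arc 6: start y=0.000, vy=2.233 → t=0.455, apex=0.254, x_land=125.709, impact vy=-2.233
  bounce: vy ← 0.67·2.233 = 1.496
Arc 7: start y=0.000, vy=1.496 → t=0.305, apex=0.114, x_land=129.933, impact vy=-1.496
  bounce: vy ← 0.67·1.496 = 1.002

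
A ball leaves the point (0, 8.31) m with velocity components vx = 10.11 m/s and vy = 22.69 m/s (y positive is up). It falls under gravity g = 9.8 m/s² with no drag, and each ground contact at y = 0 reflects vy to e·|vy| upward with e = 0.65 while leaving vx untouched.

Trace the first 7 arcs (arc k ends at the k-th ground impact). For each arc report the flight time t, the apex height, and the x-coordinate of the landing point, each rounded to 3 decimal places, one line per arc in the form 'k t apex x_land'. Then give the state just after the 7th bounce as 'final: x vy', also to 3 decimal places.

Arc 1: start y=8.310, vy=22.690 → t=4.972, apex=34.577, x_land=50.264, impact vy=-26.033
  bounce: vy ← 0.65·26.033 = 16.921
Arc 2: start y=0.000, vy=16.921 → t=3.453, apex=14.609, x_land=85.177, impact vy=-16.921
  bounce: vy ← 0.65·16.921 = 10.999
Arc 3: start y=0.000, vy=10.999 → t=2.245, apex=6.172, x_land=107.871, impact vy=-10.999
  bounce: vy ← 0.65·10.999 = 7.149
Arc 4: start y=0.000, vy=7.149 → t=1.459, apex=2.608, x_land=122.622, impact vy=-7.149
  bounce: vy ← 0.65·7.149 = 4.647
Arc 5: start y=0.000, vy=4.647 → t=0.948, apex=1.102, x_land=132.210, impact vy=-4.647
  bounce: vy ← 0.65·4.647 = 3.021
Arc 6: start y=0.000, vy=3.021 → t=0.616, apex=0.466, x_land=138.442, impact vy=-3.021
  bounce: vy ← 0.65·3.021 = 1.963
Arc 7: start y=0.000, vy=1.963 → t=0.401, apex=0.197, x_land=142.493, impact vy=-1.963
  bounce: vy ← 0.65·1.963 = 1.276

1 4.972 34.577 50.264
2 3.453 14.609 85.177
3 2.245 6.172 107.871
4 1.459 2.608 122.622
5 0.948 1.102 132.210
6 0.616 0.466 138.442
7 0.401 0.197 142.493
final: 142.493 1.276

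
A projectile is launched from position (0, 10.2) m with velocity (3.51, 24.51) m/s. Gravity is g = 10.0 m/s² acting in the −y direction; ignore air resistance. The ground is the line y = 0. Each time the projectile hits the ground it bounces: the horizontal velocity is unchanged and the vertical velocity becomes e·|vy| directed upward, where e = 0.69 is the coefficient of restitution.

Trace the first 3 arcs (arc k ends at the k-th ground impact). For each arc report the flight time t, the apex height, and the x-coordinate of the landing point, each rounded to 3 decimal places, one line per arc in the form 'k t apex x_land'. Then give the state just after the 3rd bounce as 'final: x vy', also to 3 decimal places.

1 5.288 40.237 18.560
2 3.915 19.157 32.301
3 2.701 9.121 41.782
final: 41.782 9.319

Arc 1: start y=10.200, vy=24.510 → t=5.288, apex=40.237, x_land=18.560, impact vy=-28.368
  bounce: vy ← 0.69·28.368 = 19.574
Arc 2: start y=0.000, vy=19.574 → t=3.915, apex=19.157, x_land=32.301, impact vy=-19.574
  bounce: vy ← 0.69·19.574 = 13.506
Arc 3: start y=0.000, vy=13.506 → t=2.701, apex=9.121, x_land=41.782, impact vy=-13.506
  bounce: vy ← 0.69·13.506 = 9.319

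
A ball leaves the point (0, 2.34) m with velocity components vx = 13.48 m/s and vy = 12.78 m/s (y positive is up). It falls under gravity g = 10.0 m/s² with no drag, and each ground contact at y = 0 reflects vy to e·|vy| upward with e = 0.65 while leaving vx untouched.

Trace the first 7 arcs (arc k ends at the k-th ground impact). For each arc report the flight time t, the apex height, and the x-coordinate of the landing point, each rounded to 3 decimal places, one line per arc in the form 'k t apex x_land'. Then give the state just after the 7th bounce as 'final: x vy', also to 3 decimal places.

1 2.728 10.506 36.768
2 1.884 4.439 62.170
3 1.225 1.875 78.682
4 0.796 0.792 89.414
5 0.518 0.335 96.391
6 0.336 0.141 100.925
7 0.219 0.060 103.872
final: 103.872 0.711

Arc 1: start y=2.340, vy=12.780 → t=2.728, apex=10.506, x_land=36.768, impact vy=-14.496
  bounce: vy ← 0.65·14.496 = 9.422
Arc 2: start y=0.000, vy=9.422 → t=1.884, apex=4.439, x_land=62.170, impact vy=-9.422
  bounce: vy ← 0.65·9.422 = 6.124
Arc 3: start y=0.000, vy=6.124 → t=1.225, apex=1.875, x_land=78.682, impact vy=-6.124
  bounce: vy ← 0.65·6.124 = 3.981
Arc 4: start y=0.000, vy=3.981 → t=0.796, apex=0.792, x_land=89.414, impact vy=-3.981
  bounce: vy ← 0.65·3.981 = 2.588
Arc 5: start y=0.000, vy=2.588 → t=0.518, apex=0.335, x_land=96.391, impact vy=-2.588
  bounce: vy ← 0.65·2.588 = 1.682
Arc 6: start y=0.000, vy=1.682 → t=0.336, apex=0.141, x_land=100.925, impact vy=-1.682
  bounce: vy ← 0.65·1.682 = 1.093
Arc 7: start y=0.000, vy=1.093 → t=0.219, apex=0.060, x_land=103.872, impact vy=-1.093
  bounce: vy ← 0.65·1.093 = 0.711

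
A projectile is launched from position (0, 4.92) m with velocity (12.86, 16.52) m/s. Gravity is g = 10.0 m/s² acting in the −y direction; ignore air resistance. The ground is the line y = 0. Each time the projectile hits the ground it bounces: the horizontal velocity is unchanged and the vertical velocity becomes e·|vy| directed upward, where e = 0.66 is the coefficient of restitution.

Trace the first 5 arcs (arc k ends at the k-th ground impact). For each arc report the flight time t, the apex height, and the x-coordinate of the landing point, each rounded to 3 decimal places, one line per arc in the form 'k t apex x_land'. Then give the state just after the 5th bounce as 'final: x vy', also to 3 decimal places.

1 3.579 18.566 46.025
2 2.544 8.087 78.735
3 1.679 3.523 100.324
4 1.108 1.535 114.573
5 0.731 0.668 123.977
final: 123.977 2.413

Arc 1: start y=4.920, vy=16.520 → t=3.579, apex=18.566, x_land=46.025, impact vy=-19.269
  bounce: vy ← 0.66·19.269 = 12.718
Arc 2: start y=0.000, vy=12.718 → t=2.544, apex=8.087, x_land=78.735, impact vy=-12.718
  bounce: vy ← 0.66·12.718 = 8.394
Arc 3: start y=0.000, vy=8.394 → t=1.679, apex=3.523, x_land=100.324, impact vy=-8.394
  bounce: vy ← 0.66·8.394 = 5.540
Arc 4: start y=0.000, vy=5.540 → t=1.108, apex=1.535, x_land=114.573, impact vy=-5.540
  bounce: vy ← 0.66·5.540 = 3.656
Arc 5: start y=0.000, vy=3.656 → t=0.731, apex=0.668, x_land=123.977, impact vy=-3.656
  bounce: vy ← 0.66·3.656 = 2.413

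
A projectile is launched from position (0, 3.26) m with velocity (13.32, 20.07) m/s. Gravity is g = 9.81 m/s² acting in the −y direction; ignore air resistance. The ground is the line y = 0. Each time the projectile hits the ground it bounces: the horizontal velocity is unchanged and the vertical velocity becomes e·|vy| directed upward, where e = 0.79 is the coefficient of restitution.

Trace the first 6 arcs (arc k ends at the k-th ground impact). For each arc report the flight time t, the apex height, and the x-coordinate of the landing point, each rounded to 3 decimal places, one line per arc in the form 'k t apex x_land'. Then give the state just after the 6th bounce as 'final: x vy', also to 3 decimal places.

Arc 1: start y=3.260, vy=20.070 → t=4.248, apex=23.790, x_land=56.586, impact vy=-21.605
  bounce: vy ← 0.79·21.605 = 17.068
Arc 2: start y=0.000, vy=17.068 → t=3.480, apex=14.848, x_land=102.935, impact vy=-17.068
  bounce: vy ← 0.79·17.068 = 13.484
Arc 3: start y=0.000, vy=13.484 → t=2.749, apex=9.266, x_land=139.551, impact vy=-13.484
  bounce: vy ← 0.79·13.484 = 10.652
Arc 4: start y=0.000, vy=10.652 → t=2.172, apex=5.783, x_land=168.477, impact vy=-10.652
  bounce: vy ← 0.79·10.652 = 8.415
Arc 5: start y=0.000, vy=8.415 → t=1.716, apex=3.609, x_land=191.329, impact vy=-8.415
  bounce: vy ← 0.79·8.415 = 6.648
Arc 6: start y=0.000, vy=6.648 → t=1.355, apex=2.253, x_land=209.382, impact vy=-6.648
  bounce: vy ← 0.79·6.648 = 5.252

1 4.248 23.790 56.586
2 3.480 14.848 102.935
3 2.749 9.266 139.551
4 2.172 5.783 168.477
5 1.716 3.609 191.329
6 1.355 2.253 209.382
final: 209.382 5.252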